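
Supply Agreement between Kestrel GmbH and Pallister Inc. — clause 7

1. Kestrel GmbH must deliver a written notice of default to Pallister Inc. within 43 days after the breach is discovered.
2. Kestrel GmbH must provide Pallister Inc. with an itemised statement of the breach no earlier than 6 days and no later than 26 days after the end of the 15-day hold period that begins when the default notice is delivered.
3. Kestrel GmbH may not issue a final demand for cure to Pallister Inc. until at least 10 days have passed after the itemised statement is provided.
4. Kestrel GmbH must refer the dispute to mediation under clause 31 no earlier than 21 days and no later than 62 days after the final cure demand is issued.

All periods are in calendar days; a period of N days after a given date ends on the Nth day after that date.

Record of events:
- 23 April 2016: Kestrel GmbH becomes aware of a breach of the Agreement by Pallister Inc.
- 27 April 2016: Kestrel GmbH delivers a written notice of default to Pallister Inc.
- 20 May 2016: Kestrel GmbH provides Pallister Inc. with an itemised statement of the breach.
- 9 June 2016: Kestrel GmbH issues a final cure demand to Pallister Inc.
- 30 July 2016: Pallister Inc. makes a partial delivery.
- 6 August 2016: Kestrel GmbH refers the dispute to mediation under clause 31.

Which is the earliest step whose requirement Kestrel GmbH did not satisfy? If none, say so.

None — every step was satisfied

Step 1: 43 days after 23 April 2016 (when the breach is discovered) is 5 June 2016; completed 27 April 2016, before the deadline.
Step 2: the window is 6–26 days after 12 May 2016 (end of the 15-day hold period, which began when the default notice is delivered on 27 April 2016), so 18 May 2016 through 7 June 2016; done 20 May 2016 — within the window.
Step 3: the earliest permitted date is 10 days after 20 May 2016 (when the itemised statement is provided), i.e. 30 May 2016; done 9 June 2016, after the minimum wait.
Step 4: the window is 21–62 days after 9 June 2016 (when the final cure demand is issued), so 30 June 2016 through 10 August 2016; 6 August 2016 falls inside that range.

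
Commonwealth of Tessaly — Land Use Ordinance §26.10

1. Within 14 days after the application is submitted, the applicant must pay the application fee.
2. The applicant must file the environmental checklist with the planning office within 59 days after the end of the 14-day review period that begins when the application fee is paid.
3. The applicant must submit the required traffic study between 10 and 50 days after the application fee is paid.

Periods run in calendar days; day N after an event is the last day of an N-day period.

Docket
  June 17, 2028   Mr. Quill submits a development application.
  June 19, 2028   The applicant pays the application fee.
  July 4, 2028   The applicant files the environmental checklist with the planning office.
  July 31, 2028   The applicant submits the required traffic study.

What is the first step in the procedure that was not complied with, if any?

None — every step was satisfied

Step 1 — counting 14 days from June 17, 2028 (when the application is submitted) gives a deadline of July 1, 2028; done June 19, 2028 — timely.
Step 2 — counting 59 days from July 3, 2028 (end of the 14-day review period, which began when the application fee is paid on June 19, 2028) gives a deadline of August 31, 2028; completed July 4, 2028, before the deadline.
Step 3 — 10 and 50 days from June 19, 2028 (when the application fee is paid) are June 29, 2028 and August 8, 2028 respectively; done July 31, 2028 — within the window.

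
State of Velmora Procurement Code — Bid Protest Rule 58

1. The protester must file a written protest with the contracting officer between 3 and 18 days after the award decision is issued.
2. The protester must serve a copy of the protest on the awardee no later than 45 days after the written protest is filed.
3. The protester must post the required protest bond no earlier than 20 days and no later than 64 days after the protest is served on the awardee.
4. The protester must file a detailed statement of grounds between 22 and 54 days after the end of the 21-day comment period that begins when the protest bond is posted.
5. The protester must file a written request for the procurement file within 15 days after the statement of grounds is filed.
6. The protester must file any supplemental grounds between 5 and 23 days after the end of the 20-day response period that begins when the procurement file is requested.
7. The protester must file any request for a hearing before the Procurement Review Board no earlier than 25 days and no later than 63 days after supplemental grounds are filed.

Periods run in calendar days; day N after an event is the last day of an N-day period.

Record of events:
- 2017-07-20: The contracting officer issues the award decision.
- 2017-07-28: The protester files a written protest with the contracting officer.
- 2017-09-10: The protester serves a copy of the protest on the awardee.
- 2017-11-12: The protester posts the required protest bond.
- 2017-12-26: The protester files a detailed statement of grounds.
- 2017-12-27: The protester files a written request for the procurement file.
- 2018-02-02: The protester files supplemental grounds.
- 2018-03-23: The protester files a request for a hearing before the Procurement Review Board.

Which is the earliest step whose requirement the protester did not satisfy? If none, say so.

(1) the permitted window runs from 2017-07-20 + 3 = 2017-07-23 to 2017-07-20 + 18 = 2017-08-07; done 2017-07-28 — within the window.
(2) due by 2017-07-28 + 45 days = 2017-09-11; done 2017-09-10 — timely.
(3) the permitted window runs from 2017-09-10 + 20 = 2017-09-30 to 2017-09-10 + 64 = 2017-11-13; done 2017-11-12, which is between those dates.
(4) the permitted window runs from 2017-12-03 + 22 = 2017-12-25 to 2017-12-03 + 54 = 2018-01-26; done 2017-12-26 — within the window.
(5) due by 2017-12-26 + 15 days = 2018-01-10; completed 2017-12-27, before the deadline.
(6) the permitted window runs from 2018-01-16 + 5 = 2018-01-21 to 2018-01-16 + 23 = 2018-02-08; 2018-02-02 falls inside that range.
(7) the permitted window runs from 2018-02-02 + 25 = 2018-02-27 to 2018-02-02 + 63 = 2018-04-06; done 2018-03-23 — within the window.

None — every step was satisfied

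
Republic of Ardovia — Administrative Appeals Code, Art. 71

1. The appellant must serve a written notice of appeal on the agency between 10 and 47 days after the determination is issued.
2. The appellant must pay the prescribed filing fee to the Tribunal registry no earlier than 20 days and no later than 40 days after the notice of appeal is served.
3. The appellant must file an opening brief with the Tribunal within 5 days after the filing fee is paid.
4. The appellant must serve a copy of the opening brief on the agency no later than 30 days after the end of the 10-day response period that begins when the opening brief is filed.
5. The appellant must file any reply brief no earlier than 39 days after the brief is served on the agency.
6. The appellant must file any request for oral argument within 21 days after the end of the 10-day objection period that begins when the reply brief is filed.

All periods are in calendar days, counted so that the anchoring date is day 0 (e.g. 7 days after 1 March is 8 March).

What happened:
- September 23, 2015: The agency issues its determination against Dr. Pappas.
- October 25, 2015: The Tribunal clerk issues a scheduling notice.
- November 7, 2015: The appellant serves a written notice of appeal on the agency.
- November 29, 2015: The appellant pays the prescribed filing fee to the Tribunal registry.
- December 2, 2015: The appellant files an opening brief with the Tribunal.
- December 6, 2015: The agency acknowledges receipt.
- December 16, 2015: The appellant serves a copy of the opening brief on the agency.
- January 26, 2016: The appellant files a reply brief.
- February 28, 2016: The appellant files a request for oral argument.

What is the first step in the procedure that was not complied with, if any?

Step 1: the window is 10–47 days after September 23, 2015 (when the determination is issued), so October 3, 2015 through November 9, 2015; done November 7, 2015, which is between those dates.
Step 2: the window is 20–40 days after November 7, 2015 (when the notice of appeal is served), so November 27, 2015 through December 17, 2015; done November 29, 2015 — within the window.
Step 3: 5 days after November 29, 2015 (when the filing fee is paid) is December 4, 2015; December 2, 2015 is within that limit.
Step 4: 30 days after December 12, 2015 (end of the 10-day response period, which began when the opening brief is filed on December 2, 2015) is January 11, 2016; completed December 16, 2015, before the deadline.
Step 5: the earliest permitted date is 39 days after December 16, 2015 (when the brief is served on the agency), i.e. January 24, 2016; January 26, 2016 is on or after that date.
Step 6: 21 days after February 5, 2016 (end of the 10-day objection period, which began when the reply brief is filed on January 26, 2016) is February 26, 2016; not done until February 28, 2016, 2 days after the deadline.
The analysis stops there.

Step 6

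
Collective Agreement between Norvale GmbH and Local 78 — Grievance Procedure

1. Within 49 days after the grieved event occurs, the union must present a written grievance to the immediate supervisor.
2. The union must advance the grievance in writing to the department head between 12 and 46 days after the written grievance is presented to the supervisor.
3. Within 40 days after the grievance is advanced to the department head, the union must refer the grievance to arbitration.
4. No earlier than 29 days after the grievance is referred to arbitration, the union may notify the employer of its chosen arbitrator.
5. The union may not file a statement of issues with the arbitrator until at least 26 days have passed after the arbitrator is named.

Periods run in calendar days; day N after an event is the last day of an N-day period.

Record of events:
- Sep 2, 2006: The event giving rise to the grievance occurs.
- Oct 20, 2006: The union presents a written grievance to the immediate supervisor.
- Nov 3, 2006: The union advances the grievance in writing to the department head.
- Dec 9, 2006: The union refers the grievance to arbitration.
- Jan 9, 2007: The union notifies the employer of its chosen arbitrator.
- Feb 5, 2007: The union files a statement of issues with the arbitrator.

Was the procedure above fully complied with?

Yes

Step 1: 49 days after Sep 2, 2006 (when the grieved event occurs) is Oct 21, 2006; done Oct 20, 2006 — timely.
Step 2: the window is 12–46 days after Oct 20, 2006 (when the written grievance is presented to the supervisor), so Nov 1, 2006 through Dec 5, 2006; done Nov 3, 2006 — within the window.
Step 3: 40 days after Nov 3, 2006 (when the grievance is advanced to the department head) is Dec 13, 2006; completed Dec 9, 2006, before the deadline.
Step 4: the earliest permitted date is 29 days after Dec 9, 2006 (when the grievance is referred to arbitration), i.e. Jan 7, 2007; done Jan 9, 2007, after the minimum wait.
Step 5: the earliest permitted date is 26 days after Jan 9, 2007 (when the arbitrator is named), i.e. Feb 4, 2007; done Feb 5, 2007 — permitted.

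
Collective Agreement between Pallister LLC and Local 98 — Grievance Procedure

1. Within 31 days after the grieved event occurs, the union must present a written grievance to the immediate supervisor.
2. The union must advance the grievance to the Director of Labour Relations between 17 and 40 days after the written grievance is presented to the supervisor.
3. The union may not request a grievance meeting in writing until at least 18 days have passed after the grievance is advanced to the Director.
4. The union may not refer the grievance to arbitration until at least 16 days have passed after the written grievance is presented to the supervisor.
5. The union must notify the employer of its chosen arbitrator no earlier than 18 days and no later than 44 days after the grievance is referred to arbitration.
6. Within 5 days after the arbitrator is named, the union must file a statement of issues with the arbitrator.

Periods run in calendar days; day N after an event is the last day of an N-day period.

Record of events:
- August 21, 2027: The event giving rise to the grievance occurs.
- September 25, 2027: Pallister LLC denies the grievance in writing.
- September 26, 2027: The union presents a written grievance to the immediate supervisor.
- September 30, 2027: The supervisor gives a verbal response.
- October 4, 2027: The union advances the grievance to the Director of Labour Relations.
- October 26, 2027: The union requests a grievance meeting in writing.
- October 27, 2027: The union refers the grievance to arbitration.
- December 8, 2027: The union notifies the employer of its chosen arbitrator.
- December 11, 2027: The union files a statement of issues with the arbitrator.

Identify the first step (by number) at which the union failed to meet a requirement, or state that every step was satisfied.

Step 1

(1) due by August 21, 2027 + 31 days = September 21, 2027; not done until September 26, 2027, 5 days after the deadline.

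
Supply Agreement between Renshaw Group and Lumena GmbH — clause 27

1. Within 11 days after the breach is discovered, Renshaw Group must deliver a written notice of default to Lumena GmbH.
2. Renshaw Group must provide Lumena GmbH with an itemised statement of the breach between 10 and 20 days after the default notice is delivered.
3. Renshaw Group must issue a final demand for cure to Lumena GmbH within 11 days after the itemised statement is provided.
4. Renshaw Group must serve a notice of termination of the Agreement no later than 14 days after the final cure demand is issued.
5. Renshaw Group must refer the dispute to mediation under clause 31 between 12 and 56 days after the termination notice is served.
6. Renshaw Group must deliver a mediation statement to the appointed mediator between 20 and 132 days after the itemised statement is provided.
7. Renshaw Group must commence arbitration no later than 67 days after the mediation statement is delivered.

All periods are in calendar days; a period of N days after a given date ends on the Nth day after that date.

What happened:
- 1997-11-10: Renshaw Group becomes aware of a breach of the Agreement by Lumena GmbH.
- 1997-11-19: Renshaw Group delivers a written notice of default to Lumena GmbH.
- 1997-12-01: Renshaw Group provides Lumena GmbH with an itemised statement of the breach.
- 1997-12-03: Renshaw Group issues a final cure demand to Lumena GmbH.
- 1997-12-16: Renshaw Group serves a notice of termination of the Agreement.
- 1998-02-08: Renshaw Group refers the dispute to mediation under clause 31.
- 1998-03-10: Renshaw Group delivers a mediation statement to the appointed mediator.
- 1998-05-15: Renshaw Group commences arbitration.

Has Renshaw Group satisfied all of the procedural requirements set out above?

Step 1: 11 days after 1997-11-10 (when the breach is discovered) is 1997-11-21; done 1997-11-19 — timely.
Step 2: the window is 10–20 days after 1997-11-19 (when the default notice is delivered), so 1997-11-29 through 1997-12-09; done 1997-12-01 — within the window.
Step 3: 11 days after 1997-12-01 (when the itemised statement is provided) is 1997-12-12; completed 1997-12-03, before the deadline.
Step 4: 14 days after 1997-12-03 (when the final cure demand is issued) is 1997-12-17; completed 1997-12-16, before the deadline.
Step 5: the window is 12–56 days after 1997-12-16 (when the termination notice is served), so 1997-12-28 through 1998-02-10; done 1998-02-08 — within the window.
Step 6: the window is 20–132 days after 1997-12-01 (when the itemised statement is provided), so 1997-12-21 through 1998-04-12; done 1998-03-10 — within the window.
Step 7: 67 days after 1998-03-10 (when the mediation statement is delivered) is 1998-05-16; done 1998-05-15 — timely.

Yes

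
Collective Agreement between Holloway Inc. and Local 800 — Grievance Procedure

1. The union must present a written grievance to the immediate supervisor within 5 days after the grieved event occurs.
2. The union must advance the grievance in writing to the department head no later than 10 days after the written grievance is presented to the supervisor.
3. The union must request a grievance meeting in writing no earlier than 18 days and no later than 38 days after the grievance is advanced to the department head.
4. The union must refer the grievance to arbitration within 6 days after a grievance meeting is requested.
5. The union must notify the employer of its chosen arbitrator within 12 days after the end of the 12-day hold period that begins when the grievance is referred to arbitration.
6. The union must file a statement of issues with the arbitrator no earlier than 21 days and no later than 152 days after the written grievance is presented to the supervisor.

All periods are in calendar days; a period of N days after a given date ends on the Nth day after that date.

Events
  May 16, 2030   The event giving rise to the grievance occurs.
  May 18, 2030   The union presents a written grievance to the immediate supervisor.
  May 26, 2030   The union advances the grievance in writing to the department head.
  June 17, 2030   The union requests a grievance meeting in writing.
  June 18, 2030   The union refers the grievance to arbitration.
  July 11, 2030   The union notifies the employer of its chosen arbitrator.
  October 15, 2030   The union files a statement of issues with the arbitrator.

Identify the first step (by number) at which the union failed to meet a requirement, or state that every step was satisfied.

Step 1 — counting 5 days from May 16, 2030 (when the grieved event occurs) gives a deadline of May 21, 2030; May 18, 2030 is within that limit.
Step 2 — counting 10 days from May 18, 2030 (when the written grievance is presented to the supervisor) gives a deadline of May 28, 2030; completed May 26, 2030, before the deadline.
Step 3 — 18 and 38 days from May 26, 2030 (when the grievance is advanced to the department head) are June 13, 2030 and July 3, 2030 respectively; June 17, 2030 falls inside that range.
Step 4 — counting 6 days from June 17, 2030 (when a grievance meeting is requested) gives a deadline of June 23, 2030; June 18, 2030 is within that limit.
Step 5 — counting 12 days from June 30, 2030 (end of the 12-day hold period, which began when the grievance is referred to arbitration on June 18, 2030) gives a deadline of July 12, 2030; July 11, 2030 is within that limit.
Step 6 — 21 and 152 days from May 18, 2030 (when the written grievance is presented to the supervisor) are June 8, 2030 and October 17, 2030 respectively; done October 15, 2030, which is between those dates.

None — every step was satisfied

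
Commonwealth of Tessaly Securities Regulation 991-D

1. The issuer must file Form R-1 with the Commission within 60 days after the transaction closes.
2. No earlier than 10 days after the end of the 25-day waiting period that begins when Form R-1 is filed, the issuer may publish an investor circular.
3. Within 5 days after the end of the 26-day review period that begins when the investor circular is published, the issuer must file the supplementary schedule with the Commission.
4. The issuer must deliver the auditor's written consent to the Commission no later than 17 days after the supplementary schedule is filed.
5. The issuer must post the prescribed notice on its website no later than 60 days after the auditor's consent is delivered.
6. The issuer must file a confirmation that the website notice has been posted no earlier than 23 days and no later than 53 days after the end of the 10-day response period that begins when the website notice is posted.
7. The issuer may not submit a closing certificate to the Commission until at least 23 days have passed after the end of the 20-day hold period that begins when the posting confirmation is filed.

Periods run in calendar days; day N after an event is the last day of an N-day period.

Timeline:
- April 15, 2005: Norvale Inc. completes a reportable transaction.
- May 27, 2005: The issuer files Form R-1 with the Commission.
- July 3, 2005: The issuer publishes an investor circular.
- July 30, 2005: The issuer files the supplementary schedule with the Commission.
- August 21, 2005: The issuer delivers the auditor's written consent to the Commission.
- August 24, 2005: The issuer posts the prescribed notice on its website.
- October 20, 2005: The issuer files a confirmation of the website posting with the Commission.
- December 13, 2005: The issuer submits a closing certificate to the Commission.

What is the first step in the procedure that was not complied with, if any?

Step 4

Step 1 — counting 60 days from April 15, 2005 (when the transaction closes) gives a deadline of June 14, 2005; completed May 27, 2005, before the deadline.
Step 2 — must wait 10 days from June 21, 2005 (end of the 25-day waiting period, which began when Form R-1 is filed on May 27, 2005), so not before July 1, 2005; done July 3, 2005 — permitted.
Step 3 — counting 5 days from July 29, 2005 (end of the 26-day review period, which began when the investor circular is published on July 3, 2005) gives a deadline of August 3, 2005; completed July 30, 2005, before the deadline.
Step 4 — counting 17 days from July 30, 2005 (when the supplementary schedule is filed) gives a deadline of August 16, 2005; August 21, 2005 misses that deadline by 5 days.
The procedure was therefore not followed at step 4.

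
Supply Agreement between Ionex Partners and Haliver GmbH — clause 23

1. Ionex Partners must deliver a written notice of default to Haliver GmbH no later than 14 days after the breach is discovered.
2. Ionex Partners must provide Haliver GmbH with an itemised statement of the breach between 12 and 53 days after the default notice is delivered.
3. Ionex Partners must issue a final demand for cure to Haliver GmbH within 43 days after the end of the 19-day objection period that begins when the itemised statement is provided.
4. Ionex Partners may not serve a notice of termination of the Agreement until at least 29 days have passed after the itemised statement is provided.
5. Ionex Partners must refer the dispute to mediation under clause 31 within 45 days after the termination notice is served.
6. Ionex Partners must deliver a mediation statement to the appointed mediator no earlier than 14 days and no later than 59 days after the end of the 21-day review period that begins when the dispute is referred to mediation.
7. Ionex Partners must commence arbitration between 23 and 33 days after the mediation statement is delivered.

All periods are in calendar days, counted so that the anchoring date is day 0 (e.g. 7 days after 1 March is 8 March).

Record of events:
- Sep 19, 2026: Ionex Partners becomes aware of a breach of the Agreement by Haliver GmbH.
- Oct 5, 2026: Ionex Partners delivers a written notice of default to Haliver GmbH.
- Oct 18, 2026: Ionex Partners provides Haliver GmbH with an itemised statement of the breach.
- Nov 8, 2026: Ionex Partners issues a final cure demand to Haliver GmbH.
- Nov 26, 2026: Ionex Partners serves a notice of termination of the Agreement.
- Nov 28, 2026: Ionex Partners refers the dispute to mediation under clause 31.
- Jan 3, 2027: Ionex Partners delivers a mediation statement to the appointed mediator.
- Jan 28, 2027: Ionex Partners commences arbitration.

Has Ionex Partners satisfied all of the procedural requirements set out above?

Step 1: 14 days after Sep 19, 2026 (when the breach is discovered) is Oct 3, 2026; not done until Oct 5, 2026, 2 days after the deadline.
No need to go further; step 1 was not satisfied.

No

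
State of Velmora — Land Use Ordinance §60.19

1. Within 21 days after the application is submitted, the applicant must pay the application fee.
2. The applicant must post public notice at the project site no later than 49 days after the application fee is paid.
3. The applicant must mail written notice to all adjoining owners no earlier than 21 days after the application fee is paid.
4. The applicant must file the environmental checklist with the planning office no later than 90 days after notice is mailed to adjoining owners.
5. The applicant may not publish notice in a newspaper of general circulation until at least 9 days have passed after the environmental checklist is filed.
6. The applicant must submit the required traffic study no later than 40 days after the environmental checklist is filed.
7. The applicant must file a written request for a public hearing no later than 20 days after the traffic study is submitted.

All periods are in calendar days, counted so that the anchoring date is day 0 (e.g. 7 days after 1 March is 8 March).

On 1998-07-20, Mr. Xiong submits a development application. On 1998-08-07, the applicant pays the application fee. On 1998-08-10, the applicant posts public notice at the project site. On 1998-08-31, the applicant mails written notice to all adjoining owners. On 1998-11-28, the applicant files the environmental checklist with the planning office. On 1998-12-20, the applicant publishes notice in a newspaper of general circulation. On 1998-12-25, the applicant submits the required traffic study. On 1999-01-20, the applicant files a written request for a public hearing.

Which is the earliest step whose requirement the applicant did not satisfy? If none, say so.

Step 7

Step 1: 21 days after 1998-07-20 (when the application is submitted) is 1998-08-10; completed 1998-08-07, before the deadline.
Step 2: 49 days after 1998-08-07 (when the application fee is paid) is 1998-09-25; completed 1998-08-10, before the deadline.
Step 3: the earliest permitted date is 21 days after 1998-08-07 (when the application fee is paid), i.e. 1998-08-28; done 1998-08-31 — permitted.
Step 4: 90 days after 1998-08-31 (when notice is mailed to adjoining owners) is 1998-11-29; done 1998-11-28 — timely.
Step 5: the earliest permitted date is 9 days after 1998-11-28 (when the environmental checklist is filed), i.e. 1998-12-07; done 1998-12-20, after the minimum wait.
Step 6: 40 days after 1998-11-28 (when the environmental checklist is filed) is 1999-01-07; completed 1998-12-25, before the deadline.
Step 7: 20 days after 1998-12-25 (when the traffic study is submitted) is 1999-01-14; 1999-01-20 misses that deadline by 6 days.
Later steps need not be reached.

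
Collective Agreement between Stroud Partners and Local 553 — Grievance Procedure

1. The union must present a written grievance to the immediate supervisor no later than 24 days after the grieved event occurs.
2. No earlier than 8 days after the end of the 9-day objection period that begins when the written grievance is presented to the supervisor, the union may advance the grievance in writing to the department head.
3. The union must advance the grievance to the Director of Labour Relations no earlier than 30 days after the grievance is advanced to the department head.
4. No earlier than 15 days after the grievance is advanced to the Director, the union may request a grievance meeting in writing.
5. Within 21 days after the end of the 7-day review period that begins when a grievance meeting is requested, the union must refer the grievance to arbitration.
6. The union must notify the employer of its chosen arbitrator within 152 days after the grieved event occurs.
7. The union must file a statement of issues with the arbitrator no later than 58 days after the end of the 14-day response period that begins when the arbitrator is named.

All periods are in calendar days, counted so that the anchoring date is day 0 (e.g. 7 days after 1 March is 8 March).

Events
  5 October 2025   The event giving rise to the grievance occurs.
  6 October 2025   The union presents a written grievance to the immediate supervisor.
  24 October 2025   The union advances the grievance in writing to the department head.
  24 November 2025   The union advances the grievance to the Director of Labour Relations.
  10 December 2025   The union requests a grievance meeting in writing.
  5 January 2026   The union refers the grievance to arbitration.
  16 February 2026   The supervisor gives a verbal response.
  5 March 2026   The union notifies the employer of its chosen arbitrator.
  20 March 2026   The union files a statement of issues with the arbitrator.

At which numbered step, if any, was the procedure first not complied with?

None — every step was satisfied

Step 1 — counting 24 days from 5 October 2025 (when the grieved event occurs) gives a deadline of 29 October 2025; completed 6 October 2025, before the deadline.
Step 2 — must wait 8 days from 15 October 2025 (end of the 9-day objection period, which began when the written grievance is presented to the supervisor on 6 October 2025), so not before 23 October 2025; done 24 October 2025 — permitted.
Step 3 — must wait 30 days from 24 October 2025 (when the grievance is advanced to the department head), so not before 23 November 2025; 24 November 2025 is on or after that date.
Step 4 — must wait 15 days from 24 November 2025 (when the grievance is advanced to the Director), so not before 9 December 2025; 10 December 2025 is on or after that date.
Step 5 — counting 21 days from 17 December 2025 (end of the 7-day review period, which began when a grievance meeting is requested on 10 December 2025) gives a deadline of 7 January 2026; 5 January 2026 is within that limit.
Step 6 — counting 152 days from 5 October 2025 (when the grieved event occurs) gives a deadline of 6 March 2026; done 5 March 2026 — timely.
Step 7 — counting 58 days from 19 March 2026 (end of the 14-day response period, which began when the arbitrator is named on 5 March 2026) gives a deadline of 16 May 2026; 20 March 2026 is within that limit.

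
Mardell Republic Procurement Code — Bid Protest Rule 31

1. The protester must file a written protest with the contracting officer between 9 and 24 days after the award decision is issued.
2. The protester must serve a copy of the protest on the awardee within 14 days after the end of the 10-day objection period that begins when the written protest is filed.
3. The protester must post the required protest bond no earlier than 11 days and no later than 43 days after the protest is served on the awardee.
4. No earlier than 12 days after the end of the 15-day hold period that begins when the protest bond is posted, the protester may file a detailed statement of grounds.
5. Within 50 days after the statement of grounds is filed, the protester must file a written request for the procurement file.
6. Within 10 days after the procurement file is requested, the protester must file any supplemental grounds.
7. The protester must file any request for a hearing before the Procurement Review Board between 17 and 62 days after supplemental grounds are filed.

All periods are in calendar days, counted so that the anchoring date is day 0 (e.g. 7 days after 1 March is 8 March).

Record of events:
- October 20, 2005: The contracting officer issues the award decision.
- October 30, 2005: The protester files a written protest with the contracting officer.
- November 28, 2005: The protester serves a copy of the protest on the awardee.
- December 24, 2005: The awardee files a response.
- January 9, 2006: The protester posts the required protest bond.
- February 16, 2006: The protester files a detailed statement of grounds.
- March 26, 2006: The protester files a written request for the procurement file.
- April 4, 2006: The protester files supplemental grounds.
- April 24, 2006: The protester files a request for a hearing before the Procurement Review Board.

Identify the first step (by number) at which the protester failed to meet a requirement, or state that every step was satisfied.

(1) the permitted window runs from October 20, 2005 + 9 = October 29, 2005 to October 20, 2005 + 24 = November 13, 2005; October 30, 2005 falls inside that range.
(2) due by November 9, 2005 + 14 days = November 23, 2005; done November 28, 2005 — 5 days late.

Step 2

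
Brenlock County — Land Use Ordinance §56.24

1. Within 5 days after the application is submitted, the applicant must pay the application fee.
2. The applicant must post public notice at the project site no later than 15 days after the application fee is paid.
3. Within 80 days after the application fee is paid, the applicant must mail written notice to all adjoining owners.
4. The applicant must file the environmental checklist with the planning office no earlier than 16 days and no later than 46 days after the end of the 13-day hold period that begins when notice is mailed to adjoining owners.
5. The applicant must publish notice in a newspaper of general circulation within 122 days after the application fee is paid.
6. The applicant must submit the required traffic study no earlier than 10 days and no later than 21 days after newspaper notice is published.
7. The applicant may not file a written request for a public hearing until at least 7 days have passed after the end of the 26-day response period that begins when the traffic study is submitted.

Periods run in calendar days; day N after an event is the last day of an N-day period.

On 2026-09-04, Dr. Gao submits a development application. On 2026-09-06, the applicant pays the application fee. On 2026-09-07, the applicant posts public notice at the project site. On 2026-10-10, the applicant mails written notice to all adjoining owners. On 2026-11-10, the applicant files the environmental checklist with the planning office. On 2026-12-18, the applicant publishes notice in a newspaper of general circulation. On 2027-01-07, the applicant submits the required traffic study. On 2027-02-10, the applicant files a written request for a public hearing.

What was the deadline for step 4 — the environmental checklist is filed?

2026-12-08

Notice is mailed to adjoining owners on 2026-10-10; the 13-day hold period therefore ends 2026-10-23, and step 4 runs from that date. The window is 16–46 days after 2026-10-23; it closes on 2026-12-08.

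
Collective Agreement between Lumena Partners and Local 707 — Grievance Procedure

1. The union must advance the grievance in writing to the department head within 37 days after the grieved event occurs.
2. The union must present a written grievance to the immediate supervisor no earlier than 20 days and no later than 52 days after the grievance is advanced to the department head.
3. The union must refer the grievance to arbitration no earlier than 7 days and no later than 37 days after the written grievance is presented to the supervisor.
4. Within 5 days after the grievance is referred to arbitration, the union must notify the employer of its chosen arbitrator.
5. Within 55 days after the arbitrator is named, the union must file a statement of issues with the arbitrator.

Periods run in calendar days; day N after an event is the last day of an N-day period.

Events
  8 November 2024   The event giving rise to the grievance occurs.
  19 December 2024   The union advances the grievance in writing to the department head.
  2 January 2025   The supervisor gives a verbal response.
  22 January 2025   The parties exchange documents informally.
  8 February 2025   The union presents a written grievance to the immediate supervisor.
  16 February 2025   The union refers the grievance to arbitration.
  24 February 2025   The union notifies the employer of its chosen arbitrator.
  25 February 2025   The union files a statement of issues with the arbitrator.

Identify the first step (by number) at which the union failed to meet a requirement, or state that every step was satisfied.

Step 1

(1) due by 8 November 2024 + 37 days = 15 December 2024; done 19 December 2024 — 4 days late.
The procedure was therefore not followed at step 1.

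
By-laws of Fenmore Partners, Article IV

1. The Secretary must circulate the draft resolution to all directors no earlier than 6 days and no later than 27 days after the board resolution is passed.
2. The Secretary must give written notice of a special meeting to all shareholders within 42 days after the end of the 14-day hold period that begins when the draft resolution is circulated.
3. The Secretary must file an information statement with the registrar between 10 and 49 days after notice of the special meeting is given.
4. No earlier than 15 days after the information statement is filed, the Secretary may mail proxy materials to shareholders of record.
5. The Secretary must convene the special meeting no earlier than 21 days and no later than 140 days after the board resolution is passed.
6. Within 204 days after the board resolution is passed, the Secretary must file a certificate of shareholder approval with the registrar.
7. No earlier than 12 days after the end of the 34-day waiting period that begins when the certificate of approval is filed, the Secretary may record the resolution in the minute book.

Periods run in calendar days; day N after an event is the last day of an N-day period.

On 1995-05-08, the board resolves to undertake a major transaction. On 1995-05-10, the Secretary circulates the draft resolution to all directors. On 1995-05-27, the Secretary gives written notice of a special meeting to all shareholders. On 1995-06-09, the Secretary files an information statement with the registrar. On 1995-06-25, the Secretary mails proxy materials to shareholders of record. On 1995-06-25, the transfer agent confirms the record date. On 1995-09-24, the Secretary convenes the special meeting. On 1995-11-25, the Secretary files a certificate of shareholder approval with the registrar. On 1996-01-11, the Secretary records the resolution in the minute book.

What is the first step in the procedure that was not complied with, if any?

Step 1 — 6 and 27 days from 1995-05-08 (when the board resolution is passed) are 1995-05-14 and 1995-06-04 respectively; done 1995-05-10 — 4 days before the window opened.

Step 1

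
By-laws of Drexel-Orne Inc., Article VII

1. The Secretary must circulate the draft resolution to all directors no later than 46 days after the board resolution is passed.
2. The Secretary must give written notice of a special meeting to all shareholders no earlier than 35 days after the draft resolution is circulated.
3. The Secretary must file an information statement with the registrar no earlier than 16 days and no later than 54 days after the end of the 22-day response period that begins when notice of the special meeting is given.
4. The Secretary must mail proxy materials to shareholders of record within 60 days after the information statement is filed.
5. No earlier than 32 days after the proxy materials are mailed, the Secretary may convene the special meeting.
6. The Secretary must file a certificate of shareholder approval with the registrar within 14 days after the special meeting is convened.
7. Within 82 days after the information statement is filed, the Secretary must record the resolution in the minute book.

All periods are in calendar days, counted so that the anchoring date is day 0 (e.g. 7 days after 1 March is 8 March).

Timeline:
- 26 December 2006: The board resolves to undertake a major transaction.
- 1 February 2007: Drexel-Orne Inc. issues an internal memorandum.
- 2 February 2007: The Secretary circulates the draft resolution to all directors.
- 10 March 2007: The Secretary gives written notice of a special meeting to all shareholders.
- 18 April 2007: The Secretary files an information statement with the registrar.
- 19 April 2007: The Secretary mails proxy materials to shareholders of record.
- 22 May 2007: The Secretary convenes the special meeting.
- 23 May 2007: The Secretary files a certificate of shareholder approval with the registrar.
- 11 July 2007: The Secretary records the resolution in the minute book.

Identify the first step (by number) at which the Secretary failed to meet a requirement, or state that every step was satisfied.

Step 7

(1) due by 26 December 2006 + 46 days = 10 February 2007; completed 2 February 2007, before the deadline.
(2) permitted from 2 February 2007 + 35 days = 9 March 2007 onward; 10 March 2007 is on or after that date.
(3) the permitted window runs from 1 April 2007 + 16 = 17 April 2007 to 1 April 2007 + 54 = 25 May 2007; 18 April 2007 falls inside that range.
(4) due by 18 April 2007 + 60 days = 17 June 2007; 19 April 2007 is within that limit.
(5) permitted from 19 April 2007 + 32 days = 21 May 2007 onward; done 22 May 2007 — permitted.
(6) due by 22 May 2007 + 14 days = 5 June 2007; completed 23 May 2007, before the deadline.
(7) due by 18 April 2007 + 82 days = 9 July 2007; not done until 11 July 2007, 2 days after the deadline.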